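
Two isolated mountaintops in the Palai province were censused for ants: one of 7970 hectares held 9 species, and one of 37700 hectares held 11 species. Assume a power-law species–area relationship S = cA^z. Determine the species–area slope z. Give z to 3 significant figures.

0.129

Taking logs: ln S = ln c + z ln A, so z = (ln S₂ − ln S₁)/(ln A₂ − ln A₁).
z = ln(11/9) / ln(37700/7970) = ln(1.222) / ln(4.73) = 0.2007 / 1.5540 = 0.1291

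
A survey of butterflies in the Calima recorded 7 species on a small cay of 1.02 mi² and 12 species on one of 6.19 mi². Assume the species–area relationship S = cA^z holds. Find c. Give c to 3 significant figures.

z = ln(S₂/S₁) / ln(A₂/A₁) = ln(12/7) / ln(6.19/1.02) = 0.5390 / 1.8031 = 0.2989
c = S₁ / A₁^z = 7 / 1.02^0.2989 = 7 / 1.006 = 6.959

6.96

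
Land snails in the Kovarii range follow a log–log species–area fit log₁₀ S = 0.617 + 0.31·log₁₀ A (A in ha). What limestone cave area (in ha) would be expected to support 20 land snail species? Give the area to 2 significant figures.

20 = 4.14 × A^0.31  ⇒  A^0.31 = 20/4.14 = 4.831
ln A = ln(4.831) / 0.31 = 1.5750 / 0.31 = 5.0808
A = e^5.0808 ≈ 160.9 ha

160 ha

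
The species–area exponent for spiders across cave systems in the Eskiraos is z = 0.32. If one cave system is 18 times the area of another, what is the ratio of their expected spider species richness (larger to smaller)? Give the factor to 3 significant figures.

S₂/S₁ = (A₂/A₁)^z = 18^0.32
ln(S₂/S₁) = 0.32 × ln 18 = 0.32 × 2.8904 = 0.9249
S₂/S₁ = e^0.9249 ≈ 2.522

2.52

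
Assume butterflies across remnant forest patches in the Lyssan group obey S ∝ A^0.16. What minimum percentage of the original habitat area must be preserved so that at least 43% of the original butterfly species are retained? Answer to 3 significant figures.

Need (A_new/A_old)^0.16 = 0.43, so A_new/A_old = 0.43^(1/0.16) = 0.43^6.25
ln(A_new/A_old) = ln 0.43 / 0.16 = -0.8440 / 0.16 = -5.2748
A_new/A_old = e^-5.2748 ≈ 0.005119

0.512%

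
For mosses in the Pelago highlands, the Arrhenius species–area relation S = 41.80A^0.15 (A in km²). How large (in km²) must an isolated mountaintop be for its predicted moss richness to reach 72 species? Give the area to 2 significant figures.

72 = 41.8 × A^0.15  ⇒  A^0.15 = 72/41.8 = 1.722
ln A = ln(1.722) / 0.15 = 0.5438 / 0.15 = 3.6251
A = e^3.6251 ≈ 37.53 km²

38 km²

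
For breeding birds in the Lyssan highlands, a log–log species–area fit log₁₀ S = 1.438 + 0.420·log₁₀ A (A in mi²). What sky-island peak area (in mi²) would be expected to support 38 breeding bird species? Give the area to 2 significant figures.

2.2 mi²

38 = 27.42 × A^0.42  ⇒  A^0.42 = 38/27.42 = 1.386
ln A = ln(1.386) / 0.42 = 0.3265 / 0.42 = 0.7773
A = e^0.7773 ≈ 2.176 mi²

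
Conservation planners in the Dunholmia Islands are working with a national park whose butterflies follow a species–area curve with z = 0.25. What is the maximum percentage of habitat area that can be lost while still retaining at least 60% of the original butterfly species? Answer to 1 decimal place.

Need (A_new/A_old)^0.25 = 0.6, so A_new/A_old = 0.6^(1/0.25) = 0.6^4
ln(A_new/A_old) = ln 0.6 / 0.25 = -0.5108 / 0.25 = -2.0433
A_new/A_old = e^-2.0433 ≈ 0.1296
Fraction that can be lost = 1 − 0.1296 = 0.8704

87.0%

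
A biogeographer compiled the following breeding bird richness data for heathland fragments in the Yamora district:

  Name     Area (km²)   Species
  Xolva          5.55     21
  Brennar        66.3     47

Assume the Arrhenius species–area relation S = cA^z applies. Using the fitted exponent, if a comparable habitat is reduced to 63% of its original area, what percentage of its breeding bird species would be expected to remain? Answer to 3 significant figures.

86.1%

z = ln(47/21) / ln(66.3/5.55) = 0.8056 / 2.4804 = 0.3248
S_new/S_old = (A_new/A_old)^z = 0.63^0.3248 = exp(0.3248 × -0.4620) = 0.8606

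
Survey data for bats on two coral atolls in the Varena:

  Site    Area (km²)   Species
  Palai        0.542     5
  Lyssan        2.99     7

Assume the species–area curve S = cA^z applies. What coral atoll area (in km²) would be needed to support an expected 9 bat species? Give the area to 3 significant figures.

10.7 km²

z = ln(7/5) / ln(2.99/0.542) = 0.3365 / 1.7078 = 0.1970
c = 5 / 0.542^0.1970 = 5 / 0.8863 = 5.641
A = (9/5.641)^(1/0.1970) ⇒ ln A = ln(1.595)/0.1970 = 2.3708
A = e^2.3708 ≈ 10.71 km²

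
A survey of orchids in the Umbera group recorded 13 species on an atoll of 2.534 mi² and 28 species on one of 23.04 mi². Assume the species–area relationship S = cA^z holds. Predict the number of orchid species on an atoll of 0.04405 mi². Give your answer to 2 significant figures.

3.2

z = ln(28/13) / ln(23.04/2.534) = 0.7673 / 2.2074 = 0.3476
c = 13 / 2.534^0.3476 = 13 / 1.382 = 9.41
S₃ = 9.41 × 0.04405^0.3476 = 9.41 × 0.3378 ≈ 3.179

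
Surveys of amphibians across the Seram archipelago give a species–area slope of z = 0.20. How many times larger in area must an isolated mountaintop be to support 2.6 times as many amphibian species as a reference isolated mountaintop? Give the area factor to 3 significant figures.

119

(A₂/A₁)^0.2 = 2.6, so A₂/A₁ = 2.6^(1/0.2) = 2.6^5
ln(A₂/A₁) = ln 2.6 / 0.2 = 0.9555 / 0.2 = 4.7776
A₂/A₁ = e^4.7776 ≈ 118.8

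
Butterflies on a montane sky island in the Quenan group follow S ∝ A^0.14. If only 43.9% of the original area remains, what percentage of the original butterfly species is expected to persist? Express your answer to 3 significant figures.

89.1%

S_new/S_old = (A_new/A_old)^z = 0.439^0.14
= exp(0.14 × ln 0.439) = exp(0.14 × -0.8233) = exp(-0.1153) ≈ 0.8911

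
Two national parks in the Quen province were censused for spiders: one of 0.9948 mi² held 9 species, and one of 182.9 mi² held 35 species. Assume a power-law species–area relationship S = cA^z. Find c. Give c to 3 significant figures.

9.01

z = ln(S₂/S₁) / ln(A₂/A₁) = ln(35/9) / ln(182.9/0.9948) = 1.3581 / 5.2142 = 0.2605
c = S₁ / A₁^z = 9 / 0.9948^0.2605 = 9 / 0.9986 = 9.012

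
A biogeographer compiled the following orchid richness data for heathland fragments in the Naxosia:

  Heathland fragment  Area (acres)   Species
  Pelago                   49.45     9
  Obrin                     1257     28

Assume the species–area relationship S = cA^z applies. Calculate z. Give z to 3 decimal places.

0.351

Taking logs: ln S = ln c + z ln A, so z = (ln S₂ − ln S₁)/(ln A₂ − ln A₁).
z = ln(28/9) / ln(1257/49.45) = ln(3.111) / ln(25.42) = 1.1350 / 3.2355 = 0.3508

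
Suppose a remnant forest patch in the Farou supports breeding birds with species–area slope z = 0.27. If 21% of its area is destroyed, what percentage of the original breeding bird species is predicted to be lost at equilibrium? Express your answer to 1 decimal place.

S_new/S_old = (A_new/A_old)^z = 0.79^0.27
= exp(0.27 × ln 0.79) = exp(0.27 × -0.2357) = exp(-0.0636) ≈ 0.9383
Fraction lost = 1 − 0.9383 = 0.06166

6.2%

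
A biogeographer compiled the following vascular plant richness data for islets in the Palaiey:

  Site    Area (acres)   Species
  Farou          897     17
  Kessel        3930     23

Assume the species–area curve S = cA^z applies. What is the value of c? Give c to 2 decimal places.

4.23

z = ln(S₂/S₁) / ln(A₂/A₁) = ln(23/17) / ln(3930/897) = 0.3023 / 1.4773 = 0.2046
c = S₁ / A₁^z = 17 / 897^0.2046 = 17 / 4.02 = 4.229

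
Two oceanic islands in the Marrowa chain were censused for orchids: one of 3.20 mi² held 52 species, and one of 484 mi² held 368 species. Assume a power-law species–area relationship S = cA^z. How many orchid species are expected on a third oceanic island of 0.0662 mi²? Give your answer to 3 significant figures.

z = ln(368/52) / ln(484/3.2) = 1.9568 / 5.0189 = 0.3899
c = 52 / 3.2^0.3899 = 52 / 1.574 = 33.04
S₃ = 33.04 × 0.0662^0.3899 = 33.04 × 0.3469 ≈ 11.46

11.5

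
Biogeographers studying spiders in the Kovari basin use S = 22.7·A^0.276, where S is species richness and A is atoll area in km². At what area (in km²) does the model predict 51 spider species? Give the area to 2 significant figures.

19 km²

51 = 22.7 × A^0.276  ⇒  A^0.276 = 51/22.7 = 2.247
ln A = ln(2.247) / 0.276 = 0.8095 / 0.276 = 2.9328
A = e^2.9328 ≈ 18.78 km²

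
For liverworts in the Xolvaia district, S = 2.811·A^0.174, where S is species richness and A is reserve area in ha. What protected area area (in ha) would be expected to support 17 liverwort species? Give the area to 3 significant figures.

17 = 2.811 × A^0.174  ⇒  A^0.174 = 17/2.811 = 6.048
ln A = ln(6.048) / 0.174 = 1.7997 / 0.174 = 10.3429
A = e^10.3429 ≈ 31037 ha

31000 ha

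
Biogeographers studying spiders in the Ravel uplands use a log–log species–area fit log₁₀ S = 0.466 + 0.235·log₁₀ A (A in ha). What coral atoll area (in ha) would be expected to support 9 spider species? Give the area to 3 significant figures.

9 = 2.924 × A^0.235  ⇒  A^0.235 = 9/2.924 = 3.078
ln A = ln(3.078) / 0.235 = 1.1242 / 0.235 = 4.7839
A = e^4.7839 ≈ 119.6 ha

120 ha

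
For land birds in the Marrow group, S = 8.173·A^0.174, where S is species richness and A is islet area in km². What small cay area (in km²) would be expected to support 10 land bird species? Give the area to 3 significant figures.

3.19 km²

10 = 8.173 × A^0.174  ⇒  A^0.174 = 10/8.173 = 1.224
ln A = ln(1.224) / 0.174 = 0.2017 / 0.174 = 1.1595
A = e^1.1595 ≈ 3.188 km²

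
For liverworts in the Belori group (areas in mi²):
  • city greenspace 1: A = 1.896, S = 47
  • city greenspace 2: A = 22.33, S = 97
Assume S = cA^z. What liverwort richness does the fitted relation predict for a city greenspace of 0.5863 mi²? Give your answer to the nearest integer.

33

z = ln(97/47) / ln(22.33/1.896) = 0.7246 / 2.4662 = 0.2938
c = 47 / 1.896^0.2938 = 47 / 1.207 = 38.95
S₃ = 38.95 × 0.5863^0.2938 = 38.95 × 0.8548 ≈ 33.29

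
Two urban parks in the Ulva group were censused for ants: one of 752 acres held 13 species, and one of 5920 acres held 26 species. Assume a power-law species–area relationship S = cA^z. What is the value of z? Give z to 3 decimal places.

Taking logs: ln S = ln c + z ln A, so z = (ln S₂ − ln S₁)/(ln A₂ − ln A₁).
z = ln(26/13) / ln(5920/752) = ln(2) / ln(7.872) = 0.6931 / 2.0634 = 0.3359

0.336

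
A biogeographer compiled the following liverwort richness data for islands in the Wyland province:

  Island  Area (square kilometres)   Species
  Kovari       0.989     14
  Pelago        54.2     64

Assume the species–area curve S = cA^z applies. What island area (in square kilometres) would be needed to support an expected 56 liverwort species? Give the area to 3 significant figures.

38.1 square kilometres

z = ln(64/14) / ln(54.2/0.989) = 1.5198 / 4.0037 = 0.3796
c = 14 / 0.989^0.3796 = 14 / 0.9958 = 14.06
A = (56/14.06)^(1/0.3796) ⇒ ln A = ln(3.983)/0.3796 = 3.6409
A = e^3.6409 ≈ 38.13 square kilometres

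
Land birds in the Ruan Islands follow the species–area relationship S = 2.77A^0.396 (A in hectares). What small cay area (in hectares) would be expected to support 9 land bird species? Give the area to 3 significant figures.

9 = 2.77 × A^0.396  ⇒  A^0.396 = 9/2.77 = 3.249
ln A = ln(3.249) / 0.396 = 1.1784 / 0.396 = 2.9757
A = e^2.9757 ≈ 19.6 hectares

19.6 hectares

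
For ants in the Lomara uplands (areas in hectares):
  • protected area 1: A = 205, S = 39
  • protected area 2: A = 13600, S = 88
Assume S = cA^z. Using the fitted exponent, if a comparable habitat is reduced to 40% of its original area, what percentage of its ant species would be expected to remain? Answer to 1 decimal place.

z = ln(88/39) / ln(13600/205) = 0.8138 / 4.1948 = 0.1940
S_new/S_old = (A_new/A_old)^z = 0.4^0.1940 = exp(0.1940 × -0.9163) = 0.8371

83.7%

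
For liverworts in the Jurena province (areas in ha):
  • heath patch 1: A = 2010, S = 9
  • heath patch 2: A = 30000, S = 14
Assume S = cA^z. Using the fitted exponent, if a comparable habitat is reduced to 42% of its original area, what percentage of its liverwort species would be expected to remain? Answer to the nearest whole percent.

87%

z = ln(14/9) / ln(30000/2010) = 0.4418 / 2.7031 = 0.1635
S_new/S_old = (A_new/A_old)^z = 0.42^0.1635 = exp(0.1635 × -0.8675) = 0.8678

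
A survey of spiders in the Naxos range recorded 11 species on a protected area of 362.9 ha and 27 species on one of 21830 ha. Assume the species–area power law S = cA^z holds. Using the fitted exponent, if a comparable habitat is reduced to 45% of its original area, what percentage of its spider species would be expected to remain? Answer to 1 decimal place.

83.9%

z = ln(27/11) / ln(21830/362.9) = 0.8979 / 4.0969 = 0.2192
S_new/S_old = (A_new/A_old)^z = 0.45^0.2192 = exp(0.2192 × -0.7985) = 0.8394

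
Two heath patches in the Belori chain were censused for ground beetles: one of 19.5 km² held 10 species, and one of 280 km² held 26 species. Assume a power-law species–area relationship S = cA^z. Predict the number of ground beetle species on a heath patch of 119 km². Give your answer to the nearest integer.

z = ln(26/10) / ln(280/19.5) = 0.9555 / 2.6644 = 0.3586
c = 10 / 19.5^0.3586 = 10 / 2.902 = 3.446
S₃ = 3.446 × 119^0.3586 = 3.446 × 5.551 ≈ 19.13

19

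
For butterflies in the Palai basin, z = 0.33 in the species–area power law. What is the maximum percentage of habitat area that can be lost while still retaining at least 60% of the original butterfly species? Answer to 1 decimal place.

Need (A_new/A_old)^0.33 = 0.6, so A_new/A_old = 0.6^(1/0.33) = 0.6^3.03
ln(A_new/A_old) = ln 0.6 / 0.33 = -0.5108 / 0.33 = -1.5480
A_new/A_old = e^-1.5480 ≈ 0.2127
Fraction that can be lost = 1 − 0.2127 = 0.7873

78.7%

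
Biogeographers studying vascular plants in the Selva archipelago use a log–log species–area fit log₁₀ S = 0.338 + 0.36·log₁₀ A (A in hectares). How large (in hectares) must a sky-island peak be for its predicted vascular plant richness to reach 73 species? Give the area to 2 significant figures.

73 = 2.178 × A^0.36  ⇒  A^0.36 = 73/2.178 = 33.52
ln A = ln(33.52) / 0.36 = 3.5122 / 0.36 = 9.7561
A = e^9.7561 ≈ 17259 hectares

17000 hectares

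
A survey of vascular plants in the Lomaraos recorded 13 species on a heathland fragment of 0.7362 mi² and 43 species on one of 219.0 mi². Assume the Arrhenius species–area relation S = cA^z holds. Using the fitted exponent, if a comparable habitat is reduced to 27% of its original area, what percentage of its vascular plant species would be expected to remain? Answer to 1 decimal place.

z = ln(43/13) / ln(219/0.7362) = 1.1963 / 5.6953 = 0.2100
S_new/S_old = (A_new/A_old)^z = 0.27^0.2100 = exp(0.2100 × -1.3093) = 0.7596

76.0%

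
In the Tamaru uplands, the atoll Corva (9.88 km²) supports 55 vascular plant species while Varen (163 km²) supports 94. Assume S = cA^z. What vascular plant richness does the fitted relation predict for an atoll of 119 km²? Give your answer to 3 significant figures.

88.5

z = ln(94/55) / ln(163/9.88) = 0.5360 / 2.8032 = 0.1912
c = 55 / 9.88^0.1912 = 55 / 1.549 = 35.5
S₃ = 35.5 × 119^0.1912 = 35.5 × 2.494 ≈ 88.51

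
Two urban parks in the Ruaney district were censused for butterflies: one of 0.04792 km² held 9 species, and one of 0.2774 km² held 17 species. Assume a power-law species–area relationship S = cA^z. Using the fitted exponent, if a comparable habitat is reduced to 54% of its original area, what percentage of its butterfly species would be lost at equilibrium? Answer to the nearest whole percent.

20%

z = ln(17/9) / ln(0.2774/0.04792) = 0.6360 / 1.7559 = 0.3622
S_new/S_old = (A_new/A_old)^z = 0.54^0.3622 = exp(0.3622 × -0.6162) = 0.8
Fraction lost = 1 − 0.8 = 0.2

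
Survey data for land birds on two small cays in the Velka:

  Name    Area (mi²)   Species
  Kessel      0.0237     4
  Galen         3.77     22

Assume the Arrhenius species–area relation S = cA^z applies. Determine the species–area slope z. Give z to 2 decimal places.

0.34

Taking logs: ln S = ln c + z ln A, so z = (ln S₂ − ln S₁)/(ln A₂ − ln A₁).
z = ln(22/4) / ln(3.77/0.0237) = ln(5.5) / ln(159.1) = 1.7047 / 5.0694 = 0.3363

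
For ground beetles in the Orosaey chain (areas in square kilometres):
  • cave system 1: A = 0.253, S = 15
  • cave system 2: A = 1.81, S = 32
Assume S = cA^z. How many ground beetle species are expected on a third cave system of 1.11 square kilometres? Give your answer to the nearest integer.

27

z = ln(32/15) / ln(1.81/0.253) = 0.7577 / 1.9677 = 0.3851
c = 15 / 0.253^0.3851 = 15 / 0.5891 = 25.46
S₃ = 25.46 × 1.11^0.3851 = 25.46 × 1.041 ≈ 26.51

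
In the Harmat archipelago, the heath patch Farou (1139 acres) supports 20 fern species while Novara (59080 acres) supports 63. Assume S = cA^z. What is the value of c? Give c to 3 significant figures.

z = ln(S₂/S₁) / ln(A₂/A₁) = ln(63/20) / ln(59080/1139) = 1.1474 / 3.9487 = 0.2906
c = S₁ / A₁^z = 20 / 1139^0.2906 = 20 / 7.729 = 2.588

2.59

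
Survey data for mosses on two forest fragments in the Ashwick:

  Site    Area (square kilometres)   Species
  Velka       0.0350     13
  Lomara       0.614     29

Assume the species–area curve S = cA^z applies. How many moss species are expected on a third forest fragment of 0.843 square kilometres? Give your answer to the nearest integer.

z = ln(29/13) / ln(0.614/0.035) = 0.8023 / 2.8646 = 0.2801
c = 13 / 0.035^0.2801 = 13 / 0.391 = 33.25
S₃ = 33.25 × 0.843^0.2801 = 33.25 × 0.9533 ≈ 31.69

32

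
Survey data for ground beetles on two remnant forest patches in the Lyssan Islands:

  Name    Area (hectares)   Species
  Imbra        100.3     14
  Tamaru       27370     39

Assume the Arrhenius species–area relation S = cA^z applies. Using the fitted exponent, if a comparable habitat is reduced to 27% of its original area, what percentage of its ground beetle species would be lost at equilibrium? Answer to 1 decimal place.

21.3%

z = ln(39/14) / ln(27370/100.3) = 1.0245 / 5.6090 = 0.1827
S_new/S_old = (A_new/A_old)^z = 0.27^0.1827 = exp(0.1827 × -1.3093) = 0.7873
Fraction lost = 1 − 0.7873 = 0.2127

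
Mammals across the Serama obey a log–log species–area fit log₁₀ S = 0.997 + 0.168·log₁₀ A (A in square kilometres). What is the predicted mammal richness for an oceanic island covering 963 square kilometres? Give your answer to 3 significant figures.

S = 9.931 × 963^0.168
ln S = ln 9.931 + 0.168 × ln 963 = 2.2957 + 0.168 × 6.8701 = 3.4498
S = e^3.4498 ≈ 31.5

31.5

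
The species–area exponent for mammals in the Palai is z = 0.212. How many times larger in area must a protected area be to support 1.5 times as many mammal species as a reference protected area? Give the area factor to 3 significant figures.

(A₂/A₁)^0.212 = 1.5, so A₂/A₁ = 1.5^(1/0.212) = 1.5^4.717
ln(A₂/A₁) = ln 1.5 / 0.212 = 0.4055 / 0.212 = 1.9126
A₂/A₁ = e^1.9126 ≈ 6.77

6.77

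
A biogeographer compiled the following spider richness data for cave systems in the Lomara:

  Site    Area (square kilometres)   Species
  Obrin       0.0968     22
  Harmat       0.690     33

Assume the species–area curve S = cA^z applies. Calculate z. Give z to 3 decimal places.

0.206

Taking logs: ln S = ln c + z ln A, so z = (ln S₂ − ln S₁)/(ln A₂ − ln A₁).
z = ln(33/22) / ln(0.69/0.0968) = ln(1.5) / ln(7.128) = 0.4055 / 1.9640 = 0.2064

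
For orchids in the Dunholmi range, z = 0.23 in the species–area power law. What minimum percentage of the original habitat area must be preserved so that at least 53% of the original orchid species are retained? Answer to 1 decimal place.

Need (A_new/A_old)^0.23 = 0.53, so A_new/A_old = 0.53^(1/0.23) = 0.53^4.348
ln(A_new/A_old) = ln 0.53 / 0.23 = -0.6349 / 0.23 = -2.7603
A_new/A_old = e^-2.7603 ≈ 0.06327

6.3%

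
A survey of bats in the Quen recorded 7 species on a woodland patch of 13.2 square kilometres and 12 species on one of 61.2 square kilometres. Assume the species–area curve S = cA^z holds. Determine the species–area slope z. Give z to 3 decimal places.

Taking logs: ln S = ln c + z ln A, so z = (ln S₂ − ln S₁)/(ln A₂ − ln A₁).
z = ln(12/7) / ln(61.2/13.2) = ln(1.714) / ln(4.636) = 0.5390 / 1.5339 = 0.3514

0.351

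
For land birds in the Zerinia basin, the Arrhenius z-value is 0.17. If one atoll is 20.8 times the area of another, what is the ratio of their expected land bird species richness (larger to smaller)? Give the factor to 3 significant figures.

S₂/S₁ = (A₂/A₁)^z = 20.8^0.17
ln(S₂/S₁) = 0.17 × ln 20.8 = 0.17 × 3.0350 = 0.5159
S₂/S₁ = e^0.5159 ≈ 1.675

1.68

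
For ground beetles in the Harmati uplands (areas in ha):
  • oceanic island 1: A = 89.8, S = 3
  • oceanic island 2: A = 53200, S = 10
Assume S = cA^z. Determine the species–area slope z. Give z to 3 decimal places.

0.189

Taking logs: ln S = ln c + z ln A, so z = (ln S₂ − ln S₁)/(ln A₂ − ln A₁).
z = ln(10/3) / ln(53200/89.8) = ln(3.333) / ln(592.4) = 1.2040 / 6.3842 = 0.1886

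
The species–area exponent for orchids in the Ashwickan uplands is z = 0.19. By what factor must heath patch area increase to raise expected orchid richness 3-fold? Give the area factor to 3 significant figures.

(A₂/A₁)^0.19 = 3, so A₂/A₁ = 3^(1/0.19) = 3^5.263
ln(A₂/A₁) = ln 3 / 0.19 = 1.0986 / 0.19 = 5.7822
A₂/A₁ = e^5.7822 ≈ 324.5

324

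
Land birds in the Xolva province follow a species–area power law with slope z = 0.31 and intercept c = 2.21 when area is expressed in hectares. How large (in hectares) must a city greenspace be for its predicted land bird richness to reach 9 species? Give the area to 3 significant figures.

92.7 hectares

9 = 2.21 × A^0.31  ⇒  A^0.31 = 9/2.21 = 4.072
ln A = ln(4.072) / 0.31 = 1.4042 / 0.31 = 4.5298
A = e^4.5298 ≈ 92.74 hectares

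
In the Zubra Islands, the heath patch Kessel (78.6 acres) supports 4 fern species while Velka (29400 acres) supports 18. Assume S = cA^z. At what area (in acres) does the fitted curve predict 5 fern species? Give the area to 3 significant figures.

z = ln(18/4) / ln(29400/78.6) = 1.5041 / 5.9244 = 0.2539
c = 4 / 78.6^0.2539 = 4 / 3.028 = 1.321
A = (5/1.321)^(1/0.2539) ⇒ ln A = ln(3.785)/0.2539 = 5.2433
A = e^5.2433 ≈ 189.3 acres

189 acres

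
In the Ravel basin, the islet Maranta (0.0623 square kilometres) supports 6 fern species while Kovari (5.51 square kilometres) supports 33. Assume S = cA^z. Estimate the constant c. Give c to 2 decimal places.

z = ln(S₂/S₁) / ln(A₂/A₁) = ln(33/6) / ln(5.51/0.0623) = 1.7047 / 4.4824 = 0.3803
c = S₁ / A₁^z = 6 / 0.0623^0.3803 = 6 / 0.3479 = 17.24

17.24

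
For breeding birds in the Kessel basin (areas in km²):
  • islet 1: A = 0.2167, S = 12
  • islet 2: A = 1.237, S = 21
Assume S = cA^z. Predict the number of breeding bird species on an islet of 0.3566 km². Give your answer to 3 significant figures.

14.1

z = ln(21/12) / ln(1.237/0.2167) = 0.5596 / 1.7419 = 0.3213
c = 12 / 0.2167^0.3213 = 12 / 0.6118 = 19.61
S₃ = 19.61 × 0.3566^0.3213 = 19.61 × 0.718 ≈ 14.08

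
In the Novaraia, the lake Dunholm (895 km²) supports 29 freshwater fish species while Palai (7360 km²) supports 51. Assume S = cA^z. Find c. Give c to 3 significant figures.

z = ln(S₂/S₁) / ln(A₂/A₁) = ln(51/29) / ln(7360/895) = 0.5645 / 2.1070 = 0.2679
c = S₁ / A₁^z = 29 / 895^0.2679 = 29 / 6.179 = 4.694

4.69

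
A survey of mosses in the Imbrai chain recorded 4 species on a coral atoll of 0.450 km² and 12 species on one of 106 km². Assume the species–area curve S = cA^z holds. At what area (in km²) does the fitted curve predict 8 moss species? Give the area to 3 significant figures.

14.1 km²

z = ln(12/4) / ln(106/0.45) = 1.0986 / 5.4619 = 0.2011
c = 4 / 0.45^0.2011 = 4 / 0.8516 = 4.697
A = (8/4.697)^(1/0.2011) ⇒ ln A = ln(1.703)/0.2011 = 2.6476
A = e^2.6476 ≈ 14.12 km²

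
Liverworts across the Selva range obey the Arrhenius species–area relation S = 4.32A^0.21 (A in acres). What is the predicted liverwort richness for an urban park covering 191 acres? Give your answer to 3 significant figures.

13.0

S = 4.32 × 191^0.21
ln S = ln 4.32 + 0.21 × ln 191 = 1.4633 + 0.21 × 5.2523 = 2.5662
S = e^2.5662 ≈ 13.02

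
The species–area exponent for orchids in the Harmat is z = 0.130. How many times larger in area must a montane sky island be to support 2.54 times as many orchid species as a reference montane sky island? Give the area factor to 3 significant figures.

(A₂/A₁)^0.13 = 2.54, so A₂/A₁ = 2.54^(1/0.13) = 2.54^7.692
ln(A₂/A₁) = ln 2.54 / 0.13 = 0.9322 / 0.13 = 7.1705
A₂/A₁ = e^7.1705 ≈ 1300

1300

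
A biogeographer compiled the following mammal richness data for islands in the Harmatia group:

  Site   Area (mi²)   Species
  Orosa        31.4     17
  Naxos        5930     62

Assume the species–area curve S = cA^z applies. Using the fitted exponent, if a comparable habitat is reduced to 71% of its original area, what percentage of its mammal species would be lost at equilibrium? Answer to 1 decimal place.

8.1%

z = ln(62/17) / ln(5930/31.4) = 1.2939 / 5.2410 = 0.2469
S_new/S_old = (A_new/A_old)^z = 0.71^0.2469 = exp(0.2469 × -0.3425) = 0.9189
Fraction lost = 1 − 0.9189 = 0.08108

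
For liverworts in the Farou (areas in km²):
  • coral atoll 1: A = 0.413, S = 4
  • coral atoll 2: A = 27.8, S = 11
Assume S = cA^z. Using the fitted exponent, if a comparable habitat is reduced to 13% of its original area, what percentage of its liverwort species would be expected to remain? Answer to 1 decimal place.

z = ln(11/4) / ln(27.8/0.413) = 1.0116 / 4.2093 = 0.2403
S_new/S_old = (A_new/A_old)^z = 0.13^0.2403 = exp(0.2403 × -2.0402) = 0.6124

61.2%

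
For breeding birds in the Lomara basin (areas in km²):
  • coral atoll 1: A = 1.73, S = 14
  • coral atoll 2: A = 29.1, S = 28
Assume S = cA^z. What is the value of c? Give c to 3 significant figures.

z = ln(S₂/S₁) / ln(A₂/A₁) = ln(28/14) / ln(29.1/1.73) = 0.6931 / 2.8226 = 0.2456
c = S₁ / A₁^z = 14 / 1.73^0.2456 = 14 / 1.144 = 12.24

12.2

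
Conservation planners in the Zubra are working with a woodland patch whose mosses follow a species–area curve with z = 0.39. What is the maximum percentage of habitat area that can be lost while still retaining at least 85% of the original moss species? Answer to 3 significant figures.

Need (A_new/A_old)^0.39 = 0.85, so A_new/A_old = 0.85^(1/0.39) = 0.85^2.564
ln(A_new/A_old) = ln 0.85 / 0.39 = -0.1625 / 0.39 = -0.4167
A_new/A_old = e^-0.4167 ≈ 0.6592
Fraction that can be lost = 1 − 0.6592 = 0.3408

34.1%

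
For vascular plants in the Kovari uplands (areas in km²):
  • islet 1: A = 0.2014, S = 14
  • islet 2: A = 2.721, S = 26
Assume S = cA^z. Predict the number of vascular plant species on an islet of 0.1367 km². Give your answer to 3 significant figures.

12.8

z = ln(26/14) / ln(2.721/0.2014) = 0.6190 / 2.6035 = 0.2378
c = 14 / 0.2014^0.2378 = 14 / 0.6832 = 20.49
S₃ = 20.49 × 0.1367^0.2378 = 20.49 × 0.623 ≈ 12.77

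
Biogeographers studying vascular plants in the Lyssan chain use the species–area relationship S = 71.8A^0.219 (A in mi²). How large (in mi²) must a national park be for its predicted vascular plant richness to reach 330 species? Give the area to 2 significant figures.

330 = 71.8 × A^0.219  ⇒  A^0.219 = 330/71.8 = 4.596
ln A = ln(4.596) / 0.219 = 1.5252 / 0.219 = 6.9644
A = e^6.9644 ≈ 1058 mi²

1100 mi²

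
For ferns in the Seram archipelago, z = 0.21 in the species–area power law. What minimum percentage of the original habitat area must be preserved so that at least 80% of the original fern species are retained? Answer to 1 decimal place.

34.6%

Need (A_new/A_old)^0.21 = 0.8, so A_new/A_old = 0.8^(1/0.21) = 0.8^4.762
ln(A_new/A_old) = ln 0.8 / 0.21 = -0.2231 / 0.21 = -1.0626
A_new/A_old = e^-1.0626 ≈ 0.3456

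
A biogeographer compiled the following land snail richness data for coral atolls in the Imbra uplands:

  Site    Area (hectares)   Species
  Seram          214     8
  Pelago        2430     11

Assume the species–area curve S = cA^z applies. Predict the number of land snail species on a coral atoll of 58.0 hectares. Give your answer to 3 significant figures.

6.74

z = ln(11/8) / ln(2430/214) = 0.3185 / 2.4297 = 0.1311
c = 8 / 214^0.1311 = 8 / 2.02 = 3.96
S₃ = 3.96 × 58^0.1311 = 3.96 × 1.703 ≈ 6.742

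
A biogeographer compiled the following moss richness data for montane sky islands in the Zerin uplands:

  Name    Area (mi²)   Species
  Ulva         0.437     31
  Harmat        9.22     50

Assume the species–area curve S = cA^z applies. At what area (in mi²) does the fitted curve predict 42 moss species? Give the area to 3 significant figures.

z = ln(50/31) / ln(9.22/0.437) = 0.4780 / 3.0492 = 0.1568
c = 31 / 0.437^0.1568 = 31 / 0.8783 = 35.3
A = (42/35.3)^(1/0.1568) ⇒ ln A = ln(1.19)/0.1568 = 1.1092
A = e^1.1092 ≈ 3.032 mi²

3.03 mi²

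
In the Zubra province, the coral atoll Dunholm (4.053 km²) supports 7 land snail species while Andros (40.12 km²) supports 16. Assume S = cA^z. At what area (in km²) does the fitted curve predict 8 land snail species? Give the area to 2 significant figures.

5.9 km²

z = ln(16/7) / ln(40.12/4.053) = 0.8267 / 2.2924 = 0.3606
c = 7 / 4.053^0.3606 = 7 / 1.656 = 4.226
A = (8/4.226)^(1/0.3606) ⇒ ln A = ln(1.893)/0.3606 = 1.7697
A = e^1.7697 ≈ 5.869 km²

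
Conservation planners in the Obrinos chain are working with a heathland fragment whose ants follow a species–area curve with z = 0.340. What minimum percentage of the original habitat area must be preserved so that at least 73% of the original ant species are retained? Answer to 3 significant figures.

Need (A_new/A_old)^0.34 = 0.73, so A_new/A_old = 0.73^(1/0.34) = 0.73^2.941
ln(A_new/A_old) = ln 0.73 / 0.34 = -0.3147 / 0.34 = -0.9256
A_new/A_old = e^-0.9256 ≈ 0.3963

39.6%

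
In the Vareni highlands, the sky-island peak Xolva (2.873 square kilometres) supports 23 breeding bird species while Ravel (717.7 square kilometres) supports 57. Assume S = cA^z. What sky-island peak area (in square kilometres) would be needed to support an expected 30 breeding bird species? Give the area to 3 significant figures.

z = ln(57/23) / ln(717.7/2.873) = 0.9076 / 5.5207 = 0.1644
c = 23 / 2.873^0.1644 = 23 / 1.189 = 19.34
A = (30/19.34)^(1/0.1644) ⇒ ln A = ln(1.551)/0.1644 = 2.6716
A = e^2.6716 ≈ 14.46 square kilometres

14.5 square kilometres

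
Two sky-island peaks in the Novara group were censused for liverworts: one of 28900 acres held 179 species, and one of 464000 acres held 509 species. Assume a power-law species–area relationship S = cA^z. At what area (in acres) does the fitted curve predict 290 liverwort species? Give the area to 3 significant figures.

104000 acres

z = ln(509/179) / ln(464000/28900) = 1.0451 / 2.7760 = 0.3765
c = 179 / 28900^0.3765 = 179 / 47.79 = 3.746
A = (290/3.746)^(1/0.3765) ⇒ ln A = ln(77.43)/0.3765 = 11.5533
A = e^11.5533 ≈ 104117 acres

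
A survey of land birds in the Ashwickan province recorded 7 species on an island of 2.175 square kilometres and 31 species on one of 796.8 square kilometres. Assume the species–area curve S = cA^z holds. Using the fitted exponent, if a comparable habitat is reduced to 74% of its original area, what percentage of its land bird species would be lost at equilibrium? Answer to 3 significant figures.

7.31%

z = ln(31/7) / ln(796.8/2.175) = 1.4881 / 5.9036 = 0.2521
S_new/S_old = (A_new/A_old)^z = 0.74^0.2521 = exp(0.2521 × -0.3011) = 0.9269
Fraction lost = 1 − 0.9269 = 0.07309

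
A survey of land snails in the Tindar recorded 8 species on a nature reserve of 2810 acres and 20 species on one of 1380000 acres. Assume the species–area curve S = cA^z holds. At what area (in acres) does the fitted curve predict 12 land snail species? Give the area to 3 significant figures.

43600 acres

z = ln(20/8) / ln(1380000/2810) = 0.9163 / 6.1967 = 0.1479
c = 8 / 2810^0.1479 = 8 / 3.236 = 2.472
A = (12/2.472)^(1/0.1479) ⇒ ln A = ln(4.853)/0.1479 = 10.6830
A = e^10.6830 ≈ 43608 acres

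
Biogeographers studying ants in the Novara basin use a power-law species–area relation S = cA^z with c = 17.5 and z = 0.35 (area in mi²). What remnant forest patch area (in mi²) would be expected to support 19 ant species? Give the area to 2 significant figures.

1.3 mi²

19 = 17.5 × A^0.35  ⇒  A^0.35 = 19/17.5 = 1.086
ln A = ln(1.086) / 0.35 = 0.0822 / 0.35 = 0.2350
A = e^0.2350 ≈ 1.265 mi²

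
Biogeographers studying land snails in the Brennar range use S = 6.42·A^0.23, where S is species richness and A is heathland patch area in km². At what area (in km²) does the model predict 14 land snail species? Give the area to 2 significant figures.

14 = 6.42 × A^0.23  ⇒  A^0.23 = 14/6.42 = 2.181
ln A = ln(2.181) / 0.23 = 0.7796 / 0.23 = 3.3897
A = e^3.3897 ≈ 29.66 km²

30 km²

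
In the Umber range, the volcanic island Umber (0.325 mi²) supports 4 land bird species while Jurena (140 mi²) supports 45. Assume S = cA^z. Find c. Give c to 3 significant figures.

z = ln(S₂/S₁) / ln(A₂/A₁) = ln(45/4) / ln(140/0.325) = 2.4204 / 6.0656 = 0.3990
c = S₁ / A₁^z = 4 / 0.325^0.3990 = 4 / 0.6386 = 6.264

6.26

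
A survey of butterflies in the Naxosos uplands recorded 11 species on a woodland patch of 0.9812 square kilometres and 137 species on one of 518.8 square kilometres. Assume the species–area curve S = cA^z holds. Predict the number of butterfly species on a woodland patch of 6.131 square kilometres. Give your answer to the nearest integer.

z = ln(137/11) / ln(518.8/0.9812) = 2.5221 / 6.2705 = 0.4022
c = 11 / 0.9812^0.4022 = 11 / 0.9924 = 11.08
S₃ = 11.08 × 6.131^0.4022 = 11.08 × 2.074 ≈ 22.99

23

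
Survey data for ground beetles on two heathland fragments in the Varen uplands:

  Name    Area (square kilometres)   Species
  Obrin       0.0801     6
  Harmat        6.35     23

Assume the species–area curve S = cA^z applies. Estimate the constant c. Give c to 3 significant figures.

z = ln(S₂/S₁) / ln(A₂/A₁) = ln(23/6) / ln(6.35/0.0801) = 1.3437 / 4.3729 = 0.3073
c = S₁ / A₁^z = 6 / 0.0801^0.3073 = 6 / 0.4604 = 13.03

13.0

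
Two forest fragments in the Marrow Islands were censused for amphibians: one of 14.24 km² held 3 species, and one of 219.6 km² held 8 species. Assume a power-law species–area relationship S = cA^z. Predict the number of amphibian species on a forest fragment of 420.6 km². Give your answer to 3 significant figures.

10.1

z = ln(8/3) / ln(219.6/14.24) = 0.9808 / 2.7358 = 0.3585
c = 3 / 14.24^0.3585 = 3 / 2.592 = 1.158
S₃ = 1.158 × 420.6^0.3585 = 1.158 × 8.724 ≈ 10.1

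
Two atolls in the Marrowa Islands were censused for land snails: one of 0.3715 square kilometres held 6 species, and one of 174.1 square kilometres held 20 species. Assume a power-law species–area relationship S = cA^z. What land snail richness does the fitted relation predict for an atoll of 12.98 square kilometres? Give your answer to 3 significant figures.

12.0

z = ln(20/6) / ln(174.1/0.3715) = 1.2040 / 6.1498 = 0.1958
c = 6 / 0.3715^0.1958 = 6 / 0.8238 = 7.284
S₃ = 7.284 × 12.98^0.1958 = 7.284 × 1.652 ≈ 12.03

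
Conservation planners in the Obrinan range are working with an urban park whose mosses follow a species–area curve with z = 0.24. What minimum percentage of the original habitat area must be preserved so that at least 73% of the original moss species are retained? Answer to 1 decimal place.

Need (A_new/A_old)^0.24 = 0.73, so A_new/A_old = 0.73^(1/0.24) = 0.73^4.167
ln(A_new/A_old) = ln 0.73 / 0.24 = -0.3147 / 0.24 = -1.3113
A_new/A_old = e^-1.3113 ≈ 0.2695

26.9%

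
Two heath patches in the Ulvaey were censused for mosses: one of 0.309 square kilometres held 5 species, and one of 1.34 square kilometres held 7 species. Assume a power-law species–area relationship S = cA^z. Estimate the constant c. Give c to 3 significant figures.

6.55

z = ln(S₂/S₁) / ln(A₂/A₁) = ln(7/5) / ln(1.34/0.309) = 0.3365 / 1.4671 = 0.2293
c = S₁ / A₁^z = 5 / 0.309^0.2293 = 5 / 0.7639 = 6.546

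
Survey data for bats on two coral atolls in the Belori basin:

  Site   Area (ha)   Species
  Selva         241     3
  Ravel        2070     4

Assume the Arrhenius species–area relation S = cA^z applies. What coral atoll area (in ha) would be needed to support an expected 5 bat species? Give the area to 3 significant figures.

z = ln(4/3) / ln(2070/241) = 0.2877 / 2.1505 = 0.1338
c = 3 / 241^0.1338 = 3 / 2.083 = 1.44
A = (5/1.44)^(1/0.1338) ⇒ ln A = ln(3.471)/0.1338 = 9.3034
A = e^9.3034 ≈ 10975 ha

11000 ha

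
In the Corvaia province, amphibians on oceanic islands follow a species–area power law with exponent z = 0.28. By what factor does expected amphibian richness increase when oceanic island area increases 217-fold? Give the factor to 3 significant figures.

S₂/S₁ = (A₂/A₁)^z = 217^0.28
ln(S₂/S₁) = 0.28 × ln 217 = 0.28 × 5.3799 = 1.5064
S₂/S₁ = e^1.5064 ≈ 4.51

4.51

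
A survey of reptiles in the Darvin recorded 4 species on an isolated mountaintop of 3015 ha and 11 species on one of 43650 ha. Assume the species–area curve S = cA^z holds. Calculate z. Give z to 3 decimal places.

Taking logs: ln S = ln c + z ln A, so z = (ln S₂ − ln S₁)/(ln A₂ − ln A₁).
z = ln(11/4) / ln(43650/3015) = ln(2.75) / ln(14.48) = 1.0116 / 2.6726 = 0.3785

0.379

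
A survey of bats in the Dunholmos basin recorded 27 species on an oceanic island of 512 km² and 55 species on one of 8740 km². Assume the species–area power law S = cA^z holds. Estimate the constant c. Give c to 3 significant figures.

z = ln(S₂/S₁) / ln(A₂/A₁) = ln(55/27) / ln(8740/512) = 0.7115 / 2.8373 = 0.2508
c = S₁ / A₁^z = 27 / 512^0.2508 = 27 / 4.779 = 5.649

5.65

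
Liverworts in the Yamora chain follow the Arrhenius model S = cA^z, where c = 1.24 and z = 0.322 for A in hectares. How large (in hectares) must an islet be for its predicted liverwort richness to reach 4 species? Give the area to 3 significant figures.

38.0 hectares

4 = 1.24 × A^0.322  ⇒  A^0.322 = 4/1.24 = 3.226
ln A = ln(3.226) / 0.322 = 1.1712 / 0.322 = 3.6372
A = e^3.6372 ≈ 37.99 hectares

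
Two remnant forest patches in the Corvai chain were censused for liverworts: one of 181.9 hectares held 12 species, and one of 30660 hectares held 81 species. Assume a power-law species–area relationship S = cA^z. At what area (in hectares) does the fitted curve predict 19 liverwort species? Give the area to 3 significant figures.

625 hectares

z = ln(81/12) / ln(30660/181.9) = 1.9095 / 5.1273 = 0.3724
c = 12 / 181.9^0.3724 = 12 / 6.944 = 1.728
A = (19/1.728)^(1/0.3724) ⇒ ln A = ln(11)/0.3724 = 6.4373
A = e^6.4373 ≈ 624.7 hectares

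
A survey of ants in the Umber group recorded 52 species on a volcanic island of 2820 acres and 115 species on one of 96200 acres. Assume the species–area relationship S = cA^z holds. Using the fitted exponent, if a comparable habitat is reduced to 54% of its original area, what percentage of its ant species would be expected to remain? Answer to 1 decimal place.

z = ln(115/52) / ln(96200/2820) = 0.7937 / 3.5297 = 0.2249
S_new/S_old = (A_new/A_old)^z = 0.54^0.2249 = exp(0.2249 × -0.6162) = 0.8706

87.1%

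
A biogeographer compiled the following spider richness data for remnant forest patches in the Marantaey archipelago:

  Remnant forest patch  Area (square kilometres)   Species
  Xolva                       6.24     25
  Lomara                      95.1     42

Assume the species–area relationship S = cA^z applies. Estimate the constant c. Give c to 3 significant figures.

17.6

z = ln(S₂/S₁) / ln(A₂/A₁) = ln(42/25) / ln(95.1/6.24) = 0.5188 / 2.7239 = 0.1905
c = S₁ / A₁^z = 25 / 6.24^0.1905 = 25 / 1.417 = 17.64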